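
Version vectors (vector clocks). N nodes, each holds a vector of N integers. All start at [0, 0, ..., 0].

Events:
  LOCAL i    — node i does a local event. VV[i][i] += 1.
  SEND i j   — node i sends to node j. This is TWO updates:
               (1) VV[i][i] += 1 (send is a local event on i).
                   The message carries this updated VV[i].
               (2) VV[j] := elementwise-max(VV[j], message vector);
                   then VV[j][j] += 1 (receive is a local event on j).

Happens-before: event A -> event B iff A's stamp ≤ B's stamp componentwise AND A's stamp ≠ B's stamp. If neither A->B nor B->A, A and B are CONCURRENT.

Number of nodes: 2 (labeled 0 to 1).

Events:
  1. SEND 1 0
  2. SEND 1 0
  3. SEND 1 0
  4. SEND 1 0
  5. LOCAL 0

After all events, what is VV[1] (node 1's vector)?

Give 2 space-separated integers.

Answer: 0 4

Derivation:
Initial: VV[0]=[0, 0]
Initial: VV[1]=[0, 0]
Event 1: SEND 1->0: VV[1][1]++ -> VV[1]=[0, 1], msg_vec=[0, 1]; VV[0]=max(VV[0],msg_vec) then VV[0][0]++ -> VV[0]=[1, 1]
Event 2: SEND 1->0: VV[1][1]++ -> VV[1]=[0, 2], msg_vec=[0, 2]; VV[0]=max(VV[0],msg_vec) then VV[0][0]++ -> VV[0]=[2, 2]
Event 3: SEND 1->0: VV[1][1]++ -> VV[1]=[0, 3], msg_vec=[0, 3]; VV[0]=max(VV[0],msg_vec) then VV[0][0]++ -> VV[0]=[3, 3]
Event 4: SEND 1->0: VV[1][1]++ -> VV[1]=[0, 4], msg_vec=[0, 4]; VV[0]=max(VV[0],msg_vec) then VV[0][0]++ -> VV[0]=[4, 4]
Event 5: LOCAL 0: VV[0][0]++ -> VV[0]=[5, 4]
Final vectors: VV[0]=[5, 4]; VV[1]=[0, 4]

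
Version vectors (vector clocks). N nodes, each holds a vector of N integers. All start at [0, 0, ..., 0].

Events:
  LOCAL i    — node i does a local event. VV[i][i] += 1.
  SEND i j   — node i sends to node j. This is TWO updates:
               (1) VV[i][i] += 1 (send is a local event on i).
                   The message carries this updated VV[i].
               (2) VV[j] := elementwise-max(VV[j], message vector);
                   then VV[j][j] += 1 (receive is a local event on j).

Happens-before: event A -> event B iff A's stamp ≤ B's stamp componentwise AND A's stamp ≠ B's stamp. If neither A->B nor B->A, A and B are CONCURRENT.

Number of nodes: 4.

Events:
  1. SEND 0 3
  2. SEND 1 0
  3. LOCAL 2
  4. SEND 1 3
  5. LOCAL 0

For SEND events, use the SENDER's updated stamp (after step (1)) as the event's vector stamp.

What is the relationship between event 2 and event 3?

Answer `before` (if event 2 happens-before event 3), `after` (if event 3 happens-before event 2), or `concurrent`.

Initial: VV[0]=[0, 0, 0, 0]
Initial: VV[1]=[0, 0, 0, 0]
Initial: VV[2]=[0, 0, 0, 0]
Initial: VV[3]=[0, 0, 0, 0]
Event 1: SEND 0->3: VV[0][0]++ -> VV[0]=[1, 0, 0, 0], msg_vec=[1, 0, 0, 0]; VV[3]=max(VV[3],msg_vec) then VV[3][3]++ -> VV[3]=[1, 0, 0, 1]
Event 2: SEND 1->0: VV[1][1]++ -> VV[1]=[0, 1, 0, 0], msg_vec=[0, 1, 0, 0]; VV[0]=max(VV[0],msg_vec) then VV[0][0]++ -> VV[0]=[2, 1, 0, 0]
Event 3: LOCAL 2: VV[2][2]++ -> VV[2]=[0, 0, 1, 0]
Event 4: SEND 1->3: VV[1][1]++ -> VV[1]=[0, 2, 0, 0], msg_vec=[0, 2, 0, 0]; VV[3]=max(VV[3],msg_vec) then VV[3][3]++ -> VV[3]=[1, 2, 0, 2]
Event 5: LOCAL 0: VV[0][0]++ -> VV[0]=[3, 1, 0, 0]
Event 2 stamp: [0, 1, 0, 0]
Event 3 stamp: [0, 0, 1, 0]
[0, 1, 0, 0] <= [0, 0, 1, 0]? False
[0, 0, 1, 0] <= [0, 1, 0, 0]? False
Relation: concurrent

Answer: concurrent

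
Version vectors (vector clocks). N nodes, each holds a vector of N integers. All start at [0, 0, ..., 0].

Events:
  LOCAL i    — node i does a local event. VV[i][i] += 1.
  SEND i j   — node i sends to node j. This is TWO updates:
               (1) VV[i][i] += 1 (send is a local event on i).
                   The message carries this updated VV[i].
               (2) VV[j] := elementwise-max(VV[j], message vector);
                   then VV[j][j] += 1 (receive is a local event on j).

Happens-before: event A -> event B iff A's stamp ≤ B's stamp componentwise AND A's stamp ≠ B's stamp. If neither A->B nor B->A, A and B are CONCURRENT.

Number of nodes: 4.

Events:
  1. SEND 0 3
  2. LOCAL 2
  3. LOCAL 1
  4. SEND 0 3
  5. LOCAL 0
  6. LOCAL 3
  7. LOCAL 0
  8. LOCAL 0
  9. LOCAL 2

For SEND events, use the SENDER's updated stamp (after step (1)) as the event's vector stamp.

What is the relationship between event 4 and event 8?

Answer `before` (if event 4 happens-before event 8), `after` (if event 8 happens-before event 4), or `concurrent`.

Answer: before

Derivation:
Initial: VV[0]=[0, 0, 0, 0]
Initial: VV[1]=[0, 0, 0, 0]
Initial: VV[2]=[0, 0, 0, 0]
Initial: VV[3]=[0, 0, 0, 0]
Event 1: SEND 0->3: VV[0][0]++ -> VV[0]=[1, 0, 0, 0], msg_vec=[1, 0, 0, 0]; VV[3]=max(VV[3],msg_vec) then VV[3][3]++ -> VV[3]=[1, 0, 0, 1]
Event 2: LOCAL 2: VV[2][2]++ -> VV[2]=[0, 0, 1, 0]
Event 3: LOCAL 1: VV[1][1]++ -> VV[1]=[0, 1, 0, 0]
Event 4: SEND 0->3: VV[0][0]++ -> VV[0]=[2, 0, 0, 0], msg_vec=[2, 0, 0, 0]; VV[3]=max(VV[3],msg_vec) then VV[3][3]++ -> VV[3]=[2, 0, 0, 2]
Event 5: LOCAL 0: VV[0][0]++ -> VV[0]=[3, 0, 0, 0]
Event 6: LOCAL 3: VV[3][3]++ -> VV[3]=[2, 0, 0, 3]
Event 7: LOCAL 0: VV[0][0]++ -> VV[0]=[4, 0, 0, 0]
Event 8: LOCAL 0: VV[0][0]++ -> VV[0]=[5, 0, 0, 0]
Event 9: LOCAL 2: VV[2][2]++ -> VV[2]=[0, 0, 2, 0]
Event 4 stamp: [2, 0, 0, 0]
Event 8 stamp: [5, 0, 0, 0]
[2, 0, 0, 0] <= [5, 0, 0, 0]? True
[5, 0, 0, 0] <= [2, 0, 0, 0]? False
Relation: before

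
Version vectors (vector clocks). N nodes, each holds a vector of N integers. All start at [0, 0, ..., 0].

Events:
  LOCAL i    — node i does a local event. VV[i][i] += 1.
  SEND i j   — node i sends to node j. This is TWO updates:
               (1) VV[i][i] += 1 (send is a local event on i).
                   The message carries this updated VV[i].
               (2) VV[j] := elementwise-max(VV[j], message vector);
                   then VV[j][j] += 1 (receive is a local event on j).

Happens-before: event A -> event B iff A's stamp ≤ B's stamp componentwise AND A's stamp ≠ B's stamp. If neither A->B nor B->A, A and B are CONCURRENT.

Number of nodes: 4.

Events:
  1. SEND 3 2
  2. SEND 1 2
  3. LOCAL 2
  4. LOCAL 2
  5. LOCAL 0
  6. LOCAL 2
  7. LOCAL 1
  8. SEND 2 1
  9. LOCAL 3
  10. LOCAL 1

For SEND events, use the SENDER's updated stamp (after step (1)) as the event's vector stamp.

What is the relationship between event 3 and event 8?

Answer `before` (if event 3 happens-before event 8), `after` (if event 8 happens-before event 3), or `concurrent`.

Answer: before

Derivation:
Initial: VV[0]=[0, 0, 0, 0]
Initial: VV[1]=[0, 0, 0, 0]
Initial: VV[2]=[0, 0, 0, 0]
Initial: VV[3]=[0, 0, 0, 0]
Event 1: SEND 3->2: VV[3][3]++ -> VV[3]=[0, 0, 0, 1], msg_vec=[0, 0, 0, 1]; VV[2]=max(VV[2],msg_vec) then VV[2][2]++ -> VV[2]=[0, 0, 1, 1]
Event 2: SEND 1->2: VV[1][1]++ -> VV[1]=[0, 1, 0, 0], msg_vec=[0, 1, 0, 0]; VV[2]=max(VV[2],msg_vec) then VV[2][2]++ -> VV[2]=[0, 1, 2, 1]
Event 3: LOCAL 2: VV[2][2]++ -> VV[2]=[0, 1, 3, 1]
Event 4: LOCAL 2: VV[2][2]++ -> VV[2]=[0, 1, 4, 1]
Event 5: LOCAL 0: VV[0][0]++ -> VV[0]=[1, 0, 0, 0]
Event 6: LOCAL 2: VV[2][2]++ -> VV[2]=[0, 1, 5, 1]
Event 7: LOCAL 1: VV[1][1]++ -> VV[1]=[0, 2, 0, 0]
Event 8: SEND 2->1: VV[2][2]++ -> VV[2]=[0, 1, 6, 1], msg_vec=[0, 1, 6, 1]; VV[1]=max(VV[1],msg_vec) then VV[1][1]++ -> VV[1]=[0, 3, 6, 1]
Event 9: LOCAL 3: VV[3][3]++ -> VV[3]=[0, 0, 0, 2]
Event 10: LOCAL 1: VV[1][1]++ -> VV[1]=[0, 4, 6, 1]
Event 3 stamp: [0, 1, 3, 1]
Event 8 stamp: [0, 1, 6, 1]
[0, 1, 3, 1] <= [0, 1, 6, 1]? True
[0, 1, 6, 1] <= [0, 1, 3, 1]? False
Relation: before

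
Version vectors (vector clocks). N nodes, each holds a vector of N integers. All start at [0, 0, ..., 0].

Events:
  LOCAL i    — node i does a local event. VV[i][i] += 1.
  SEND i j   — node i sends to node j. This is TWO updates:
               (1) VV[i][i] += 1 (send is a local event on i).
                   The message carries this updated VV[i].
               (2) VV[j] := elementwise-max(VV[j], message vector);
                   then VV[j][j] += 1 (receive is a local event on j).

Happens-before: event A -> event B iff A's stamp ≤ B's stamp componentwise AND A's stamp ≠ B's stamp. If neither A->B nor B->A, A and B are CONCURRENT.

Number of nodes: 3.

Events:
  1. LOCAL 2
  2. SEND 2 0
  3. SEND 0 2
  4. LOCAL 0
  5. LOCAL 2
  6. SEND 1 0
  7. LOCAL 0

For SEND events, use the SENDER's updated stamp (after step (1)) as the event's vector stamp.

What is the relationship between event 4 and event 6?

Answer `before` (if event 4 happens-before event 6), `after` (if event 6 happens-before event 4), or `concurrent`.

Answer: concurrent

Derivation:
Initial: VV[0]=[0, 0, 0]
Initial: VV[1]=[0, 0, 0]
Initial: VV[2]=[0, 0, 0]
Event 1: LOCAL 2: VV[2][2]++ -> VV[2]=[0, 0, 1]
Event 2: SEND 2->0: VV[2][2]++ -> VV[2]=[0, 0, 2], msg_vec=[0, 0, 2]; VV[0]=max(VV[0],msg_vec) then VV[0][0]++ -> VV[0]=[1, 0, 2]
Event 3: SEND 0->2: VV[0][0]++ -> VV[0]=[2, 0, 2], msg_vec=[2, 0, 2]; VV[2]=max(VV[2],msg_vec) then VV[2][2]++ -> VV[2]=[2, 0, 3]
Event 4: LOCAL 0: VV[0][0]++ -> VV[0]=[3, 0, 2]
Event 5: LOCAL 2: VV[2][2]++ -> VV[2]=[2, 0, 4]
Event 6: SEND 1->0: VV[1][1]++ -> VV[1]=[0, 1, 0], msg_vec=[0, 1, 0]; VV[0]=max(VV[0],msg_vec) then VV[0][0]++ -> VV[0]=[4, 1, 2]
Event 7: LOCAL 0: VV[0][0]++ -> VV[0]=[5, 1, 2]
Event 4 stamp: [3, 0, 2]
Event 6 stamp: [0, 1, 0]
[3, 0, 2] <= [0, 1, 0]? False
[0, 1, 0] <= [3, 0, 2]? False
Relation: concurrent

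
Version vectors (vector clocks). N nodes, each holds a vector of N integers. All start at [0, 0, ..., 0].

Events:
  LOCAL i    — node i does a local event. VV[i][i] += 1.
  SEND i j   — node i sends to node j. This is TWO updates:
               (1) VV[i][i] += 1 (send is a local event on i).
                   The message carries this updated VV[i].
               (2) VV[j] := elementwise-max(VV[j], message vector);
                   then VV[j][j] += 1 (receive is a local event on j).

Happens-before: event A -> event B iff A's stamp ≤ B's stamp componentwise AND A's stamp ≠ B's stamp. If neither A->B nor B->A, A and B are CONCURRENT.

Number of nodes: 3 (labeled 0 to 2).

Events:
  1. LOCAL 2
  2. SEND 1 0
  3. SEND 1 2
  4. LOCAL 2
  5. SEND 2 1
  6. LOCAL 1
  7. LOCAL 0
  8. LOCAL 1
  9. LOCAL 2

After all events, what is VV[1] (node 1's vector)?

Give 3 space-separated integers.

Initial: VV[0]=[0, 0, 0]
Initial: VV[1]=[0, 0, 0]
Initial: VV[2]=[0, 0, 0]
Event 1: LOCAL 2: VV[2][2]++ -> VV[2]=[0, 0, 1]
Event 2: SEND 1->0: VV[1][1]++ -> VV[1]=[0, 1, 0], msg_vec=[0, 1, 0]; VV[0]=max(VV[0],msg_vec) then VV[0][0]++ -> VV[0]=[1, 1, 0]
Event 3: SEND 1->2: VV[1][1]++ -> VV[1]=[0, 2, 0], msg_vec=[0, 2, 0]; VV[2]=max(VV[2],msg_vec) then VV[2][2]++ -> VV[2]=[0, 2, 2]
Event 4: LOCAL 2: VV[2][2]++ -> VV[2]=[0, 2, 3]
Event 5: SEND 2->1: VV[2][2]++ -> VV[2]=[0, 2, 4], msg_vec=[0, 2, 4]; VV[1]=max(VV[1],msg_vec) then VV[1][1]++ -> VV[1]=[0, 3, 4]
Event 6: LOCAL 1: VV[1][1]++ -> VV[1]=[0, 4, 4]
Event 7: LOCAL 0: VV[0][0]++ -> VV[0]=[2, 1, 0]
Event 8: LOCAL 1: VV[1][1]++ -> VV[1]=[0, 5, 4]
Event 9: LOCAL 2: VV[2][2]++ -> VV[2]=[0, 2, 5]
Final vectors: VV[0]=[2, 1, 0]; VV[1]=[0, 5, 4]; VV[2]=[0, 2, 5]

Answer: 0 5 4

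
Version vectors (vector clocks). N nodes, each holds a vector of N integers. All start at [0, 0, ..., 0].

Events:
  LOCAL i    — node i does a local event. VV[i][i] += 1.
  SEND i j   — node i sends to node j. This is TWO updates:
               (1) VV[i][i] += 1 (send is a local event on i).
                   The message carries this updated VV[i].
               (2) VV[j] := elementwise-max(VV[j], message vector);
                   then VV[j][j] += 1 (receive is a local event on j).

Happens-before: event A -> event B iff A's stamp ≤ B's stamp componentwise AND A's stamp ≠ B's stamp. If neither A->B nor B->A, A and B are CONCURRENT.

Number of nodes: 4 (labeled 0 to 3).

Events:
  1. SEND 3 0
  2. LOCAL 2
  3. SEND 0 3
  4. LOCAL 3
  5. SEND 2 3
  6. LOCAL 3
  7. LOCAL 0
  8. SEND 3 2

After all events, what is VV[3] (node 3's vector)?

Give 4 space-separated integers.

Initial: VV[0]=[0, 0, 0, 0]
Initial: VV[1]=[0, 0, 0, 0]
Initial: VV[2]=[0, 0, 0, 0]
Initial: VV[3]=[0, 0, 0, 0]
Event 1: SEND 3->0: VV[3][3]++ -> VV[3]=[0, 0, 0, 1], msg_vec=[0, 0, 0, 1]; VV[0]=max(VV[0],msg_vec) then VV[0][0]++ -> VV[0]=[1, 0, 0, 1]
Event 2: LOCAL 2: VV[2][2]++ -> VV[2]=[0, 0, 1, 0]
Event 3: SEND 0->3: VV[0][0]++ -> VV[0]=[2, 0, 0, 1], msg_vec=[2, 0, 0, 1]; VV[3]=max(VV[3],msg_vec) then VV[3][3]++ -> VV[3]=[2, 0, 0, 2]
Event 4: LOCAL 3: VV[3][3]++ -> VV[3]=[2, 0, 0, 3]
Event 5: SEND 2->3: VV[2][2]++ -> VV[2]=[0, 0, 2, 0], msg_vec=[0, 0, 2, 0]; VV[3]=max(VV[3],msg_vec) then VV[3][3]++ -> VV[3]=[2, 0, 2, 4]
Event 6: LOCAL 3: VV[3][3]++ -> VV[3]=[2, 0, 2, 5]
Event 7: LOCAL 0: VV[0][0]++ -> VV[0]=[3, 0, 0, 1]
Event 8: SEND 3->2: VV[3][3]++ -> VV[3]=[2, 0, 2, 6], msg_vec=[2, 0, 2, 6]; VV[2]=max(VV[2],msg_vec) then VV[2][2]++ -> VV[2]=[2, 0, 3, 6]
Final vectors: VV[0]=[3, 0, 0, 1]; VV[1]=[0, 0, 0, 0]; VV[2]=[2, 0, 3, 6]; VV[3]=[2, 0, 2, 6]

Answer: 2 0 2 6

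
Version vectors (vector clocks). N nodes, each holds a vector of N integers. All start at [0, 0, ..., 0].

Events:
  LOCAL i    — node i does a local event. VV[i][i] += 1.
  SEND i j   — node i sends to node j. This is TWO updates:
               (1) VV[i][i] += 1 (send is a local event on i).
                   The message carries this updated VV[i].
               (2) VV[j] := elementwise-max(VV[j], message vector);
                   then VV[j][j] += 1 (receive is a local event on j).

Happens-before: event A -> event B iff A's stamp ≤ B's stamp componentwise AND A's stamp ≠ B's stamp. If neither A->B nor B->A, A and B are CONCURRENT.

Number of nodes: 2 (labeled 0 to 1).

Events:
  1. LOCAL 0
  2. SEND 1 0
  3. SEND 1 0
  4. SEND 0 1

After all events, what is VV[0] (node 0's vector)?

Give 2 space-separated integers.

Initial: VV[0]=[0, 0]
Initial: VV[1]=[0, 0]
Event 1: LOCAL 0: VV[0][0]++ -> VV[0]=[1, 0]
Event 2: SEND 1->0: VV[1][1]++ -> VV[1]=[0, 1], msg_vec=[0, 1]; VV[0]=max(VV[0],msg_vec) then VV[0][0]++ -> VV[0]=[2, 1]
Event 3: SEND 1->0: VV[1][1]++ -> VV[1]=[0, 2], msg_vec=[0, 2]; VV[0]=max(VV[0],msg_vec) then VV[0][0]++ -> VV[0]=[3, 2]
Event 4: SEND 0->1: VV[0][0]++ -> VV[0]=[4, 2], msg_vec=[4, 2]; VV[1]=max(VV[1],msg_vec) then VV[1][1]++ -> VV[1]=[4, 3]
Final vectors: VV[0]=[4, 2]; VV[1]=[4, 3]

Answer: 4 2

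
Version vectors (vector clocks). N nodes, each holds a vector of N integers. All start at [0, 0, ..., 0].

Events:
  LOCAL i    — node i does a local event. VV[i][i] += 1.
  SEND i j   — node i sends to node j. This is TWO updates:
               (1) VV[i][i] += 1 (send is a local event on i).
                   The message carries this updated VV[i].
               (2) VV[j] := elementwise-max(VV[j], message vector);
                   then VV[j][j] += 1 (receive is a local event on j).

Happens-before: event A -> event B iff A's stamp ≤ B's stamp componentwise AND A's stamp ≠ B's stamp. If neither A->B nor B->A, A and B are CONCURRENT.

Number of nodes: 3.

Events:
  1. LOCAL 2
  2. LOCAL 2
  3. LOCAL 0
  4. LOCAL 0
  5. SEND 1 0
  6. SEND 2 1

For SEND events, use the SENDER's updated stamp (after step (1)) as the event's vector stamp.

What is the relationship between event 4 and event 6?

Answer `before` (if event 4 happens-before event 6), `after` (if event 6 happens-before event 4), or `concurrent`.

Initial: VV[0]=[0, 0, 0]
Initial: VV[1]=[0, 0, 0]
Initial: VV[2]=[0, 0, 0]
Event 1: LOCAL 2: VV[2][2]++ -> VV[2]=[0, 0, 1]
Event 2: LOCAL 2: VV[2][2]++ -> VV[2]=[0, 0, 2]
Event 3: LOCAL 0: VV[0][0]++ -> VV[0]=[1, 0, 0]
Event 4: LOCAL 0: VV[0][0]++ -> VV[0]=[2, 0, 0]
Event 5: SEND 1->0: VV[1][1]++ -> VV[1]=[0, 1, 0], msg_vec=[0, 1, 0]; VV[0]=max(VV[0],msg_vec) then VV[0][0]++ -> VV[0]=[3, 1, 0]
Event 6: SEND 2->1: VV[2][2]++ -> VV[2]=[0, 0, 3], msg_vec=[0, 0, 3]; VV[1]=max(VV[1],msg_vec) then VV[1][1]++ -> VV[1]=[0, 2, 3]
Event 4 stamp: [2, 0, 0]
Event 6 stamp: [0, 0, 3]
[2, 0, 0] <= [0, 0, 3]? False
[0, 0, 3] <= [2, 0, 0]? False
Relation: concurrent

Answer: concurrent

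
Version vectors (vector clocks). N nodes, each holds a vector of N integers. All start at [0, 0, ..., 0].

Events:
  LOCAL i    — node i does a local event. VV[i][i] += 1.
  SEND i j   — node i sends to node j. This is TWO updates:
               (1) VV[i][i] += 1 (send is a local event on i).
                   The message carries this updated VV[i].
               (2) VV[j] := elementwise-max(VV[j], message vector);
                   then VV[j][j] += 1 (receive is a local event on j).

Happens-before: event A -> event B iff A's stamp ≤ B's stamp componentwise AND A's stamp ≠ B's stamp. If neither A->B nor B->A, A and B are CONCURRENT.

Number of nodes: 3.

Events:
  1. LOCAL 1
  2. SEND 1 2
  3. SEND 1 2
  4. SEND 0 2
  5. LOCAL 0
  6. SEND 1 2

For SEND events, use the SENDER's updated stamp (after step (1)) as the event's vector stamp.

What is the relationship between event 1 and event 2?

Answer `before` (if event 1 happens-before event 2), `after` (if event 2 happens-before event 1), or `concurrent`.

Answer: before

Derivation:
Initial: VV[0]=[0, 0, 0]
Initial: VV[1]=[0, 0, 0]
Initial: VV[2]=[0, 0, 0]
Event 1: LOCAL 1: VV[1][1]++ -> VV[1]=[0, 1, 0]
Event 2: SEND 1->2: VV[1][1]++ -> VV[1]=[0, 2, 0], msg_vec=[0, 2, 0]; VV[2]=max(VV[2],msg_vec) then VV[2][2]++ -> VV[2]=[0, 2, 1]
Event 3: SEND 1->2: VV[1][1]++ -> VV[1]=[0, 3, 0], msg_vec=[0, 3, 0]; VV[2]=max(VV[2],msg_vec) then VV[2][2]++ -> VV[2]=[0, 3, 2]
Event 4: SEND 0->2: VV[0][0]++ -> VV[0]=[1, 0, 0], msg_vec=[1, 0, 0]; VV[2]=max(VV[2],msg_vec) then VV[2][2]++ -> VV[2]=[1, 3, 3]
Event 5: LOCAL 0: VV[0][0]++ -> VV[0]=[2, 0, 0]
Event 6: SEND 1->2: VV[1][1]++ -> VV[1]=[0, 4, 0], msg_vec=[0, 4, 0]; VV[2]=max(VV[2],msg_vec) then VV[2][2]++ -> VV[2]=[1, 4, 4]
Event 1 stamp: [0, 1, 0]
Event 2 stamp: [0, 2, 0]
[0, 1, 0] <= [0, 2, 0]? True
[0, 2, 0] <= [0, 1, 0]? False
Relation: before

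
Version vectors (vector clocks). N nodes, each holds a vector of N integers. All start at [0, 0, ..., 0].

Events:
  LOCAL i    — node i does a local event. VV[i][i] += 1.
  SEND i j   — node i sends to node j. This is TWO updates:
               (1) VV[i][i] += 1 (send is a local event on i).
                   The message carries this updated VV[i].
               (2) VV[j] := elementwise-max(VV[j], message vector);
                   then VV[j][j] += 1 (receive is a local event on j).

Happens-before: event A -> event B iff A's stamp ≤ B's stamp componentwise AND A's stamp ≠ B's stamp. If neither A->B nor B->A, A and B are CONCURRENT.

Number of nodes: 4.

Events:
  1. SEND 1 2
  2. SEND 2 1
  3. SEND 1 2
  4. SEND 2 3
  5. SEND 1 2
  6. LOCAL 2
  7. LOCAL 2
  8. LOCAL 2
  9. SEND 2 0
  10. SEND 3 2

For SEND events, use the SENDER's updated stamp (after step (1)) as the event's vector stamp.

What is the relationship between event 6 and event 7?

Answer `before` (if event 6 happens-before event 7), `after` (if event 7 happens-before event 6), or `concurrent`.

Answer: before

Derivation:
Initial: VV[0]=[0, 0, 0, 0]
Initial: VV[1]=[0, 0, 0, 0]
Initial: VV[2]=[0, 0, 0, 0]
Initial: VV[3]=[0, 0, 0, 0]
Event 1: SEND 1->2: VV[1][1]++ -> VV[1]=[0, 1, 0, 0], msg_vec=[0, 1, 0, 0]; VV[2]=max(VV[2],msg_vec) then VV[2][2]++ -> VV[2]=[0, 1, 1, 0]
Event 2: SEND 2->1: VV[2][2]++ -> VV[2]=[0, 1, 2, 0], msg_vec=[0, 1, 2, 0]; VV[1]=max(VV[1],msg_vec) then VV[1][1]++ -> VV[1]=[0, 2, 2, 0]
Event 3: SEND 1->2: VV[1][1]++ -> VV[1]=[0, 3, 2, 0], msg_vec=[0, 3, 2, 0]; VV[2]=max(VV[2],msg_vec) then VV[2][2]++ -> VV[2]=[0, 3, 3, 0]
Event 4: SEND 2->3: VV[2][2]++ -> VV[2]=[0, 3, 4, 0], msg_vec=[0, 3, 4, 0]; VV[3]=max(VV[3],msg_vec) then VV[3][3]++ -> VV[3]=[0, 3, 4, 1]
Event 5: SEND 1->2: VV[1][1]++ -> VV[1]=[0, 4, 2, 0], msg_vec=[0, 4, 2, 0]; VV[2]=max(VV[2],msg_vec) then VV[2][2]++ -> VV[2]=[0, 4, 5, 0]
Event 6: LOCAL 2: VV[2][2]++ -> VV[2]=[0, 4, 6, 0]
Event 7: LOCAL 2: VV[2][2]++ -> VV[2]=[0, 4, 7, 0]
Event 8: LOCAL 2: VV[2][2]++ -> VV[2]=[0, 4, 8, 0]
Event 9: SEND 2->0: VV[2][2]++ -> VV[2]=[0, 4, 9, 0], msg_vec=[0, 4, 9, 0]; VV[0]=max(VV[0],msg_vec) then VV[0][0]++ -> VV[0]=[1, 4, 9, 0]
Event 10: SEND 3->2: VV[3][3]++ -> VV[3]=[0, 3, 4, 2], msg_vec=[0, 3, 4, 2]; VV[2]=max(VV[2],msg_vec) then VV[2][2]++ -> VV[2]=[0, 4, 10, 2]
Event 6 stamp: [0, 4, 6, 0]
Event 7 stamp: [0, 4, 7, 0]
[0, 4, 6, 0] <= [0, 4, 7, 0]? True
[0, 4, 7, 0] <= [0, 4, 6, 0]? False
Relation: before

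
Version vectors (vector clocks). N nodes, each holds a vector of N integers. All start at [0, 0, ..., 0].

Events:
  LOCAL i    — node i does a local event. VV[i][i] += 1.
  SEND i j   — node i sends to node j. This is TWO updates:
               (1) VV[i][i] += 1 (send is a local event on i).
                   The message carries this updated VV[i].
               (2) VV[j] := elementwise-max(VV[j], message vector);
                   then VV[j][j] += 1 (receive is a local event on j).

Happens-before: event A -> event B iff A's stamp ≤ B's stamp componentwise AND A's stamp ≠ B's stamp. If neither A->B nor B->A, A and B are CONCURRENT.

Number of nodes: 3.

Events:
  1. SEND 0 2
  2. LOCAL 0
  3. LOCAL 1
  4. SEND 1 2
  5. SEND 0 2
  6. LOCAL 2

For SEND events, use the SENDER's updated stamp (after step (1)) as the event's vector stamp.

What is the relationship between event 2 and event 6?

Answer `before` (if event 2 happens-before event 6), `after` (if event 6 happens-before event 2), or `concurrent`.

Initial: VV[0]=[0, 0, 0]
Initial: VV[1]=[0, 0, 0]
Initial: VV[2]=[0, 0, 0]
Event 1: SEND 0->2: VV[0][0]++ -> VV[0]=[1, 0, 0], msg_vec=[1, 0, 0]; VV[2]=max(VV[2],msg_vec) then VV[2][2]++ -> VV[2]=[1, 0, 1]
Event 2: LOCAL 0: VV[0][0]++ -> VV[0]=[2, 0, 0]
Event 3: LOCAL 1: VV[1][1]++ -> VV[1]=[0, 1, 0]
Event 4: SEND 1->2: VV[1][1]++ -> VV[1]=[0, 2, 0], msg_vec=[0, 2, 0]; VV[2]=max(VV[2],msg_vec) then VV[2][2]++ -> VV[2]=[1, 2, 2]
Event 5: SEND 0->2: VV[0][0]++ -> VV[0]=[3, 0, 0], msg_vec=[3, 0, 0]; VV[2]=max(VV[2],msg_vec) then VV[2][2]++ -> VV[2]=[3, 2, 3]
Event 6: LOCAL 2: VV[2][2]++ -> VV[2]=[3, 2, 4]
Event 2 stamp: [2, 0, 0]
Event 6 stamp: [3, 2, 4]
[2, 0, 0] <= [3, 2, 4]? True
[3, 2, 4] <= [2, 0, 0]? False
Relation: before

Answer: before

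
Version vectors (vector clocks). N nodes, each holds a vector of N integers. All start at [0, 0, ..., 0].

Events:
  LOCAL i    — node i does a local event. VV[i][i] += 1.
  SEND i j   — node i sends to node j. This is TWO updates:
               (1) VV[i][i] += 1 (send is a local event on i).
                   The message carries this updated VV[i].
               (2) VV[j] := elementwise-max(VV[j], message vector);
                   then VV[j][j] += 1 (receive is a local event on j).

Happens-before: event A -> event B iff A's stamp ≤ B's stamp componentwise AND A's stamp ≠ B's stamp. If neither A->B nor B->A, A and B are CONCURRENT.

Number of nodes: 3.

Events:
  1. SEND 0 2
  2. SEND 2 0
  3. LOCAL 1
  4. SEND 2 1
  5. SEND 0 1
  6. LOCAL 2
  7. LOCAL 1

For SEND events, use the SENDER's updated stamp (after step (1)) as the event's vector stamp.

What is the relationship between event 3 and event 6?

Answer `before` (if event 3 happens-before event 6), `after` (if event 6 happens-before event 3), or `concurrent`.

Answer: concurrent

Derivation:
Initial: VV[0]=[0, 0, 0]
Initial: VV[1]=[0, 0, 0]
Initial: VV[2]=[0, 0, 0]
Event 1: SEND 0->2: VV[0][0]++ -> VV[0]=[1, 0, 0], msg_vec=[1, 0, 0]; VV[2]=max(VV[2],msg_vec) then VV[2][2]++ -> VV[2]=[1, 0, 1]
Event 2: SEND 2->0: VV[2][2]++ -> VV[2]=[1, 0, 2], msg_vec=[1, 0, 2]; VV[0]=max(VV[0],msg_vec) then VV[0][0]++ -> VV[0]=[2, 0, 2]
Event 3: LOCAL 1: VV[1][1]++ -> VV[1]=[0, 1, 0]
Event 4: SEND 2->1: VV[2][2]++ -> VV[2]=[1, 0, 3], msg_vec=[1, 0, 3]; VV[1]=max(VV[1],msg_vec) then VV[1][1]++ -> VV[1]=[1, 2, 3]
Event 5: SEND 0->1: VV[0][0]++ -> VV[0]=[3, 0, 2], msg_vec=[3, 0, 2]; VV[1]=max(VV[1],msg_vec) then VV[1][1]++ -> VV[1]=[3, 3, 3]
Event 6: LOCAL 2: VV[2][2]++ -> VV[2]=[1, 0, 4]
Event 7: LOCAL 1: VV[1][1]++ -> VV[1]=[3, 4, 3]
Event 3 stamp: [0, 1, 0]
Event 6 stamp: [1, 0, 4]
[0, 1, 0] <= [1, 0, 4]? False
[1, 0, 4] <= [0, 1, 0]? False
Relation: concurrent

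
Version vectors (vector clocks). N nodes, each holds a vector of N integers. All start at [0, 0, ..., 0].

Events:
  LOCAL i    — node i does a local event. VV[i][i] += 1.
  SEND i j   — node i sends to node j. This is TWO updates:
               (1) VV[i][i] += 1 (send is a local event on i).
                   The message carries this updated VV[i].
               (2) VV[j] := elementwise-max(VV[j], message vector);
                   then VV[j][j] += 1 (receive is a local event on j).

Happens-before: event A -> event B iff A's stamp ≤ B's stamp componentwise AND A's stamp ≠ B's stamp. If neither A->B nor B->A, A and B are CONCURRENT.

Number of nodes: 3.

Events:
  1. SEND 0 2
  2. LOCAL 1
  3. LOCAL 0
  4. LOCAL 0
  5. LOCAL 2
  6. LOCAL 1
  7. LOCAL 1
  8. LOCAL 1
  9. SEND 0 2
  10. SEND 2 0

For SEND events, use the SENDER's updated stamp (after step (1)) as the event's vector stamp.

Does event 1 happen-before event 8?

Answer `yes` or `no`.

Initial: VV[0]=[0, 0, 0]
Initial: VV[1]=[0, 0, 0]
Initial: VV[2]=[0, 0, 0]
Event 1: SEND 0->2: VV[0][0]++ -> VV[0]=[1, 0, 0], msg_vec=[1, 0, 0]; VV[2]=max(VV[2],msg_vec) then VV[2][2]++ -> VV[2]=[1, 0, 1]
Event 2: LOCAL 1: VV[1][1]++ -> VV[1]=[0, 1, 0]
Event 3: LOCAL 0: VV[0][0]++ -> VV[0]=[2, 0, 0]
Event 4: LOCAL 0: VV[0][0]++ -> VV[0]=[3, 0, 0]
Event 5: LOCAL 2: VV[2][2]++ -> VV[2]=[1, 0, 2]
Event 6: LOCAL 1: VV[1][1]++ -> VV[1]=[0, 2, 0]
Event 7: LOCAL 1: VV[1][1]++ -> VV[1]=[0, 3, 0]
Event 8: LOCAL 1: VV[1][1]++ -> VV[1]=[0, 4, 0]
Event 9: SEND 0->2: VV[0][0]++ -> VV[0]=[4, 0, 0], msg_vec=[4, 0, 0]; VV[2]=max(VV[2],msg_vec) then VV[2][2]++ -> VV[2]=[4, 0, 3]
Event 10: SEND 2->0: VV[2][2]++ -> VV[2]=[4, 0, 4], msg_vec=[4, 0, 4]; VV[0]=max(VV[0],msg_vec) then VV[0][0]++ -> VV[0]=[5, 0, 4]
Event 1 stamp: [1, 0, 0]
Event 8 stamp: [0, 4, 0]
[1, 0, 0] <= [0, 4, 0]? False. Equal? False. Happens-before: False

Answer: no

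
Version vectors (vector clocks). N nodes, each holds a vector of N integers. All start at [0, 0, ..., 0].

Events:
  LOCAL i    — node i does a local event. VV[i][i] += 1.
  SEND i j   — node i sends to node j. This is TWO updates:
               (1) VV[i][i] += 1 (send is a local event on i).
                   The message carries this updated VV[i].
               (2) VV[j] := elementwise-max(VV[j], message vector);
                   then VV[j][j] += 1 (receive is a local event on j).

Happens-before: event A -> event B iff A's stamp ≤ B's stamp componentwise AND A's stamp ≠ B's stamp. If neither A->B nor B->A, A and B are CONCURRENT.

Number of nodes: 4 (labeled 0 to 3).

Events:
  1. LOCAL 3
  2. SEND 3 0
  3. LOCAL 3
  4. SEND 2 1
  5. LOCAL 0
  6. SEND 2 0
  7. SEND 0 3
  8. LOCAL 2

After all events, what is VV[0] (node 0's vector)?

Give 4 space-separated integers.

Answer: 4 0 2 2

Derivation:
Initial: VV[0]=[0, 0, 0, 0]
Initial: VV[1]=[0, 0, 0, 0]
Initial: VV[2]=[0, 0, 0, 0]
Initial: VV[3]=[0, 0, 0, 0]
Event 1: LOCAL 3: VV[3][3]++ -> VV[3]=[0, 0, 0, 1]
Event 2: SEND 3->0: VV[3][3]++ -> VV[3]=[0, 0, 0, 2], msg_vec=[0, 0, 0, 2]; VV[0]=max(VV[0],msg_vec) then VV[0][0]++ -> VV[0]=[1, 0, 0, 2]
Event 3: LOCAL 3: VV[3][3]++ -> VV[3]=[0, 0, 0, 3]
Event 4: SEND 2->1: VV[2][2]++ -> VV[2]=[0, 0, 1, 0], msg_vec=[0, 0, 1, 0]; VV[1]=max(VV[1],msg_vec) then VV[1][1]++ -> VV[1]=[0, 1, 1, 0]
Event 5: LOCAL 0: VV[0][0]++ -> VV[0]=[2, 0, 0, 2]
Event 6: SEND 2->0: VV[2][2]++ -> VV[2]=[0, 0, 2, 0], msg_vec=[0, 0, 2, 0]; VV[0]=max(VV[0],msg_vec) then VV[0][0]++ -> VV[0]=[3, 0, 2, 2]
Event 7: SEND 0->3: VV[0][0]++ -> VV[0]=[4, 0, 2, 2], msg_vec=[4, 0, 2, 2]; VV[3]=max(VV[3],msg_vec) then VV[3][3]++ -> VV[3]=[4, 0, 2, 4]
Event 8: LOCAL 2: VV[2][2]++ -> VV[2]=[0, 0, 3, 0]
Final vectors: VV[0]=[4, 0, 2, 2]; VV[1]=[0, 1, 1, 0]; VV[2]=[0, 0, 3, 0]; VV[3]=[4, 0, 2, 4]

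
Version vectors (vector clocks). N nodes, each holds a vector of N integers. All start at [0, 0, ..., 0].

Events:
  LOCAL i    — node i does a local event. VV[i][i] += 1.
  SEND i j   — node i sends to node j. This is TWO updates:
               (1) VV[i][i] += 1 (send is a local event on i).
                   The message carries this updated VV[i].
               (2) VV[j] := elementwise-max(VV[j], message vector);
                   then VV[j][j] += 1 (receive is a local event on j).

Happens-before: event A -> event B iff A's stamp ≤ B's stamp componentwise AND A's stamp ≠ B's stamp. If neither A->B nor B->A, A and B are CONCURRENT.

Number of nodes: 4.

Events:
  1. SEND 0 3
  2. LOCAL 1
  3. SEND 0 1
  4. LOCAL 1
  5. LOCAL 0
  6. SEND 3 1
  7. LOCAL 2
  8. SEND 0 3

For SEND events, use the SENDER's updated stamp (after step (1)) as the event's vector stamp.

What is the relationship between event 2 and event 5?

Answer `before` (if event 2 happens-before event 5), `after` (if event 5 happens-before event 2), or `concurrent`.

Initial: VV[0]=[0, 0, 0, 0]
Initial: VV[1]=[0, 0, 0, 0]
Initial: VV[2]=[0, 0, 0, 0]
Initial: VV[3]=[0, 0, 0, 0]
Event 1: SEND 0->3: VV[0][0]++ -> VV[0]=[1, 0, 0, 0], msg_vec=[1, 0, 0, 0]; VV[3]=max(VV[3],msg_vec) then VV[3][3]++ -> VV[3]=[1, 0, 0, 1]
Event 2: LOCAL 1: VV[1][1]++ -> VV[1]=[0, 1, 0, 0]
Event 3: SEND 0->1: VV[0][0]++ -> VV[0]=[2, 0, 0, 0], msg_vec=[2, 0, 0, 0]; VV[1]=max(VV[1],msg_vec) then VV[1][1]++ -> VV[1]=[2, 2, 0, 0]
Event 4: LOCAL 1: VV[1][1]++ -> VV[1]=[2, 3, 0, 0]
Event 5: LOCAL 0: VV[0][0]++ -> VV[0]=[3, 0, 0, 0]
Event 6: SEND 3->1: VV[3][3]++ -> VV[3]=[1, 0, 0, 2], msg_vec=[1, 0, 0, 2]; VV[1]=max(VV[1],msg_vec) then VV[1][1]++ -> VV[1]=[2, 4, 0, 2]
Event 7: LOCAL 2: VV[2][2]++ -> VV[2]=[0, 0, 1, 0]
Event 8: SEND 0->3: VV[0][0]++ -> VV[0]=[4, 0, 0, 0], msg_vec=[4, 0, 0, 0]; VV[3]=max(VV[3],msg_vec) then VV[3][3]++ -> VV[3]=[4, 0, 0, 3]
Event 2 stamp: [0, 1, 0, 0]
Event 5 stamp: [3, 0, 0, 0]
[0, 1, 0, 0] <= [3, 0, 0, 0]? False
[3, 0, 0, 0] <= [0, 1, 0, 0]? False
Relation: concurrent

Answer: concurrent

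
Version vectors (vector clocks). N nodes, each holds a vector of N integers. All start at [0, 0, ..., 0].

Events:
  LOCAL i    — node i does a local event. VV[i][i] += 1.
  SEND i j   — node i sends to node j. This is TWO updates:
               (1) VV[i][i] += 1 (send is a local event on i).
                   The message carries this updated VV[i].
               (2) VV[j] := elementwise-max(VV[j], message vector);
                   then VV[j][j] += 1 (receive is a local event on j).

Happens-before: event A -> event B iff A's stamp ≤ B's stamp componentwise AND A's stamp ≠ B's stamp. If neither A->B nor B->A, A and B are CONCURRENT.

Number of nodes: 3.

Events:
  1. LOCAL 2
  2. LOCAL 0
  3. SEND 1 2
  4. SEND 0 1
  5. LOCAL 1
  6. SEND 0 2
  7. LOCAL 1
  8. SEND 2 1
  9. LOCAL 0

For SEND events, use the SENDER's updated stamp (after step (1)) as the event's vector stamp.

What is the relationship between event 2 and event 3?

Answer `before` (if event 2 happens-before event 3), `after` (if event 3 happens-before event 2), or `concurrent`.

Initial: VV[0]=[0, 0, 0]
Initial: VV[1]=[0, 0, 0]
Initial: VV[2]=[0, 0, 0]
Event 1: LOCAL 2: VV[2][2]++ -> VV[2]=[0, 0, 1]
Event 2: LOCAL 0: VV[0][0]++ -> VV[0]=[1, 0, 0]
Event 3: SEND 1->2: VV[1][1]++ -> VV[1]=[0, 1, 0], msg_vec=[0, 1, 0]; VV[2]=max(VV[2],msg_vec) then VV[2][2]++ -> VV[2]=[0, 1, 2]
Event 4: SEND 0->1: VV[0][0]++ -> VV[0]=[2, 0, 0], msg_vec=[2, 0, 0]; VV[1]=max(VV[1],msg_vec) then VV[1][1]++ -> VV[1]=[2, 2, 0]
Event 5: LOCAL 1: VV[1][1]++ -> VV[1]=[2, 3, 0]
Event 6: SEND 0->2: VV[0][0]++ -> VV[0]=[3, 0, 0], msg_vec=[3, 0, 0]; VV[2]=max(VV[2],msg_vec) then VV[2][2]++ -> VV[2]=[3, 1, 3]
Event 7: LOCAL 1: VV[1][1]++ -> VV[1]=[2, 4, 0]
Event 8: SEND 2->1: VV[2][2]++ -> VV[2]=[3, 1, 4], msg_vec=[3, 1, 4]; VV[1]=max(VV[1],msg_vec) then VV[1][1]++ -> VV[1]=[3, 5, 4]
Event 9: LOCAL 0: VV[0][0]++ -> VV[0]=[4, 0, 0]
Event 2 stamp: [1, 0, 0]
Event 3 stamp: [0, 1, 0]
[1, 0, 0] <= [0, 1, 0]? False
[0, 1, 0] <= [1, 0, 0]? False
Relation: concurrent

Answer: concurrent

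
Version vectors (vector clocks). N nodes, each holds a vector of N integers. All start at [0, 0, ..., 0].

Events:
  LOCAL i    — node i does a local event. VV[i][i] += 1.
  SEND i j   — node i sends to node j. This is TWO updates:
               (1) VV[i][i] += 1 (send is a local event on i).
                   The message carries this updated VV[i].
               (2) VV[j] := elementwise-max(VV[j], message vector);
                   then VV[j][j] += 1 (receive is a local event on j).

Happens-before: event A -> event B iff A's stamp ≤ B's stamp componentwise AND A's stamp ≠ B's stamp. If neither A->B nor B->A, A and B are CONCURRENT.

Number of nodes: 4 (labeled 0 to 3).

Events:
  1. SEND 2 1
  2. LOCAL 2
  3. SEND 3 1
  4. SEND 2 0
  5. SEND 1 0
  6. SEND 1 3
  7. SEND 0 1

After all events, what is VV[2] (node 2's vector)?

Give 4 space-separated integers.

Answer: 0 0 3 0

Derivation:
Initial: VV[0]=[0, 0, 0, 0]
Initial: VV[1]=[0, 0, 0, 0]
Initial: VV[2]=[0, 0, 0, 0]
Initial: VV[3]=[0, 0, 0, 0]
Event 1: SEND 2->1: VV[2][2]++ -> VV[2]=[0, 0, 1, 0], msg_vec=[0, 0, 1, 0]; VV[1]=max(VV[1],msg_vec) then VV[1][1]++ -> VV[1]=[0, 1, 1, 0]
Event 2: LOCAL 2: VV[2][2]++ -> VV[2]=[0, 0, 2, 0]
Event 3: SEND 3->1: VV[3][3]++ -> VV[3]=[0, 0, 0, 1], msg_vec=[0, 0, 0, 1]; VV[1]=max(VV[1],msg_vec) then VV[1][1]++ -> VV[1]=[0, 2, 1, 1]
Event 4: SEND 2->0: VV[2][2]++ -> VV[2]=[0, 0, 3, 0], msg_vec=[0, 0, 3, 0]; VV[0]=max(VV[0],msg_vec) then VV[0][0]++ -> VV[0]=[1, 0, 3, 0]
Event 5: SEND 1->0: VV[1][1]++ -> VV[1]=[0, 3, 1, 1], msg_vec=[0, 3, 1, 1]; VV[0]=max(VV[0],msg_vec) then VV[0][0]++ -> VV[0]=[2, 3, 3, 1]
Event 6: SEND 1->3: VV[1][1]++ -> VV[1]=[0, 4, 1, 1], msg_vec=[0, 4, 1, 1]; VV[3]=max(VV[3],msg_vec) then VV[3][3]++ -> VV[3]=[0, 4, 1, 2]
Event 7: SEND 0->1: VV[0][0]++ -> VV[0]=[3, 3, 3, 1], msg_vec=[3, 3, 3, 1]; VV[1]=max(VV[1],msg_vec) then VV[1][1]++ -> VV[1]=[3, 5, 3, 1]
Final vectors: VV[0]=[3, 3, 3, 1]; VV[1]=[3, 5, 3, 1]; VV[2]=[0, 0, 3, 0]; VV[3]=[0, 4, 1, 2]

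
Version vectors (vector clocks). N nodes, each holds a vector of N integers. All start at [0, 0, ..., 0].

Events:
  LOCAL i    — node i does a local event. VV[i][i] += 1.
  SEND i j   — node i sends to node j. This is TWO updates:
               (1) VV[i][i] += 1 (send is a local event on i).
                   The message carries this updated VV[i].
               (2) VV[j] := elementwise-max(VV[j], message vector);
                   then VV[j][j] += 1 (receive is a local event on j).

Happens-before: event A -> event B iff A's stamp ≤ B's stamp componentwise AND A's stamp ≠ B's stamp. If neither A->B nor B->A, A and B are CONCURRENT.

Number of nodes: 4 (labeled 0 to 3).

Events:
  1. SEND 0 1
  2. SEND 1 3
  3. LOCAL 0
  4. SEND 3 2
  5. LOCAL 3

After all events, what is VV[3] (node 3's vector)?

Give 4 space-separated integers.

Initial: VV[0]=[0, 0, 0, 0]
Initial: VV[1]=[0, 0, 0, 0]
Initial: VV[2]=[0, 0, 0, 0]
Initial: VV[3]=[0, 0, 0, 0]
Event 1: SEND 0->1: VV[0][0]++ -> VV[0]=[1, 0, 0, 0], msg_vec=[1, 0, 0, 0]; VV[1]=max(VV[1],msg_vec) then VV[1][1]++ -> VV[1]=[1, 1, 0, 0]
Event 2: SEND 1->3: VV[1][1]++ -> VV[1]=[1, 2, 0, 0], msg_vec=[1, 2, 0, 0]; VV[3]=max(VV[3],msg_vec) then VV[3][3]++ -> VV[3]=[1, 2, 0, 1]
Event 3: LOCAL 0: VV[0][0]++ -> VV[0]=[2, 0, 0, 0]
Event 4: SEND 3->2: VV[3][3]++ -> VV[3]=[1, 2, 0, 2], msg_vec=[1, 2, 0, 2]; VV[2]=max(VV[2],msg_vec) then VV[2][2]++ -> VV[2]=[1, 2, 1, 2]
Event 5: LOCAL 3: VV[3][3]++ -> VV[3]=[1, 2, 0, 3]
Final vectors: VV[0]=[2, 0, 0, 0]; VV[1]=[1, 2, 0, 0]; VV[2]=[1, 2, 1, 2]; VV[3]=[1, 2, 0, 3]

Answer: 1 2 0 3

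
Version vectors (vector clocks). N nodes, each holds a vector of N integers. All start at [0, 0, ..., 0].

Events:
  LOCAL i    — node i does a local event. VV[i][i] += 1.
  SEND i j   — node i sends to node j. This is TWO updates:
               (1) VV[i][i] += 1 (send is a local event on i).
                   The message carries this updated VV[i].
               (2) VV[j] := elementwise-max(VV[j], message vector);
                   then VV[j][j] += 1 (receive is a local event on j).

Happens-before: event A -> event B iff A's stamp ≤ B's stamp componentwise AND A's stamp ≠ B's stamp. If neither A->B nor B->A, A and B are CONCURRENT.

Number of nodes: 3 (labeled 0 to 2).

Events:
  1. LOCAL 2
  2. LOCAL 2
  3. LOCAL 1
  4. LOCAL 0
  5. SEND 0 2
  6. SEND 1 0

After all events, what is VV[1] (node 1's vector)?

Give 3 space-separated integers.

Answer: 0 2 0

Derivation:
Initial: VV[0]=[0, 0, 0]
Initial: VV[1]=[0, 0, 0]
Initial: VV[2]=[0, 0, 0]
Event 1: LOCAL 2: VV[2][2]++ -> VV[2]=[0, 0, 1]
Event 2: LOCAL 2: VV[2][2]++ -> VV[2]=[0, 0, 2]
Event 3: LOCAL 1: VV[1][1]++ -> VV[1]=[0, 1, 0]
Event 4: LOCAL 0: VV[0][0]++ -> VV[0]=[1, 0, 0]
Event 5: SEND 0->2: VV[0][0]++ -> VV[0]=[2, 0, 0], msg_vec=[2, 0, 0]; VV[2]=max(VV[2],msg_vec) then VV[2][2]++ -> VV[2]=[2, 0, 3]
Event 6: SEND 1->0: VV[1][1]++ -> VV[1]=[0, 2, 0], msg_vec=[0, 2, 0]; VV[0]=max(VV[0],msg_vec) then VV[0][0]++ -> VV[0]=[3, 2, 0]
Final vectors: VV[0]=[3, 2, 0]; VV[1]=[0, 2, 0]; VV[2]=[2, 0, 3]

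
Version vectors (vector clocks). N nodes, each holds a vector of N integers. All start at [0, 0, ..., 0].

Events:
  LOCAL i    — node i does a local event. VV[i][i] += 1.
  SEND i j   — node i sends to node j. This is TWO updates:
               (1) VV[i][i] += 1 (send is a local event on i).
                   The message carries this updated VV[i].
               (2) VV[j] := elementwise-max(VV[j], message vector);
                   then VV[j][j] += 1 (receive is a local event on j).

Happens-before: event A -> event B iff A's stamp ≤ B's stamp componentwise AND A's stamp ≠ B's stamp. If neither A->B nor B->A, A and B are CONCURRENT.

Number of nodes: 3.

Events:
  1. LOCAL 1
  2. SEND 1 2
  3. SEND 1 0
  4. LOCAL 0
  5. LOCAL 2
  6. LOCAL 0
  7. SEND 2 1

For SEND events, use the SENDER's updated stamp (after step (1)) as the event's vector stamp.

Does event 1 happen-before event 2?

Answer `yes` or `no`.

Initial: VV[0]=[0, 0, 0]
Initial: VV[1]=[0, 0, 0]
Initial: VV[2]=[0, 0, 0]
Event 1: LOCAL 1: VV[1][1]++ -> VV[1]=[0, 1, 0]
Event 2: SEND 1->2: VV[1][1]++ -> VV[1]=[0, 2, 0], msg_vec=[0, 2, 0]; VV[2]=max(VV[2],msg_vec) then VV[2][2]++ -> VV[2]=[0, 2, 1]
Event 3: SEND 1->0: VV[1][1]++ -> VV[1]=[0, 3, 0], msg_vec=[0, 3, 0]; VV[0]=max(VV[0],msg_vec) then VV[0][0]++ -> VV[0]=[1, 3, 0]
Event 4: LOCAL 0: VV[0][0]++ -> VV[0]=[2, 3, 0]
Event 5: LOCAL 2: VV[2][2]++ -> VV[2]=[0, 2, 2]
Event 6: LOCAL 0: VV[0][0]++ -> VV[0]=[3, 3, 0]
Event 7: SEND 2->1: VV[2][2]++ -> VV[2]=[0, 2, 3], msg_vec=[0, 2, 3]; VV[1]=max(VV[1],msg_vec) then VV[1][1]++ -> VV[1]=[0, 4, 3]
Event 1 stamp: [0, 1, 0]
Event 2 stamp: [0, 2, 0]
[0, 1, 0] <= [0, 2, 0]? True. Equal? False. Happens-before: True

Answer: yes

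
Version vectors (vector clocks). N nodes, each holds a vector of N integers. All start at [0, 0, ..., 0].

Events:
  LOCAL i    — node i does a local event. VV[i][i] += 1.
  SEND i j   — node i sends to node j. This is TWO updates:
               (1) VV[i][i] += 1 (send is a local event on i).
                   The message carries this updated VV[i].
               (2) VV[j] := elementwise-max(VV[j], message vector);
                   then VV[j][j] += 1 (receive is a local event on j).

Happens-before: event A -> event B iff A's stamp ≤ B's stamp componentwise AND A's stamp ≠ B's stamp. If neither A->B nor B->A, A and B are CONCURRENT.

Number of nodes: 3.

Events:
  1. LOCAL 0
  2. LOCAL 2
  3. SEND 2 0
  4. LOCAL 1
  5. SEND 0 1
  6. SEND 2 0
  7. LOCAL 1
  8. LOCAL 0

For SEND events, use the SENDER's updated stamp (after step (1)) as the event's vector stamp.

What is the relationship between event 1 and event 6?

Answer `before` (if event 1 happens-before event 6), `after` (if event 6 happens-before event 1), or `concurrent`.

Initial: VV[0]=[0, 0, 0]
Initial: VV[1]=[0, 0, 0]
Initial: VV[2]=[0, 0, 0]
Event 1: LOCAL 0: VV[0][0]++ -> VV[0]=[1, 0, 0]
Event 2: LOCAL 2: VV[2][2]++ -> VV[2]=[0, 0, 1]
Event 3: SEND 2->0: VV[2][2]++ -> VV[2]=[0, 0, 2], msg_vec=[0, 0, 2]; VV[0]=max(VV[0],msg_vec) then VV[0][0]++ -> VV[0]=[2, 0, 2]
Event 4: LOCAL 1: VV[1][1]++ -> VV[1]=[0, 1, 0]
Event 5: SEND 0->1: VV[0][0]++ -> VV[0]=[3, 0, 2], msg_vec=[3, 0, 2]; VV[1]=max(VV[1],msg_vec) then VV[1][1]++ -> VV[1]=[3, 2, 2]
Event 6: SEND 2->0: VV[2][2]++ -> VV[2]=[0, 0, 3], msg_vec=[0, 0, 3]; VV[0]=max(VV[0],msg_vec) then VV[0][0]++ -> VV[0]=[4, 0, 3]
Event 7: LOCAL 1: VV[1][1]++ -> VV[1]=[3, 3, 2]
Event 8: LOCAL 0: VV[0][0]++ -> VV[0]=[5, 0, 3]
Event 1 stamp: [1, 0, 0]
Event 6 stamp: [0, 0, 3]
[1, 0, 0] <= [0, 0, 3]? False
[0, 0, 3] <= [1, 0, 0]? False
Relation: concurrent

Answer: concurrent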